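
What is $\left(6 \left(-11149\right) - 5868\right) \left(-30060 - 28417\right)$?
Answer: $4254903474$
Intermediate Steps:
$\left(6 \left(-11149\right) - 5868\right) \left(-30060 - 28417\right) = \left(-66894 - 5868\right) \left(-58477\right) = \left(-72762\right) \left(-58477\right) = 4254903474$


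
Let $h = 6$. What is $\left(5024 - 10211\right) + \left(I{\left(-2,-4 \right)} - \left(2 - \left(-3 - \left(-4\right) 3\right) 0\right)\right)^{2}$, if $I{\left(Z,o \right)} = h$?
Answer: $-5171$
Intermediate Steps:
$I{\left(Z,o \right)} = 6$
$\left(5024 - 10211\right) + \left(I{\left(-2,-4 \right)} - \left(2 - \left(-3 - \left(-4\right) 3\right) 0\right)\right)^{2} = \left(5024 - 10211\right) + \left(6 - \left(2 - \left(-3 - \left(-4\right) 3\right) 0\right)\right)^{2} = -5187 + \left(6 - \left(2 - \left(-3 - -12\right) 0\right)\right)^{2} = -5187 + \left(6 - \left(2 - \left(-3 + 12\right) 0\right)\right)^{2} = -5187 + \left(6 + \left(-2 + 9 \cdot 0\right)\right)^{2} = -5187 + \left(6 + \left(-2 + 0\right)\right)^{2} = -5187 + \left(6 - 2\right)^{2} = -5187 + 4^{2} = -5187 + 16 = -5171$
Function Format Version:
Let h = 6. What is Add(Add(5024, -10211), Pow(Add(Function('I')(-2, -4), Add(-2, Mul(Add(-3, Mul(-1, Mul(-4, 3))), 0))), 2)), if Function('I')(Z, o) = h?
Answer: -5171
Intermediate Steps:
Function('I')(Z, o) = 6
Add(Add(5024, -10211), Pow(Add(Function('I')(-2, -4), Add(-2, Mul(Add(-3, Mul(-1, Mul(-4, 3))), 0))), 2)) = Add(Add(5024, -10211), Pow(Add(6, Add(-2, Mul(Add(-3, Mul(-1, Mul(-4, 3))), 0))), 2)) = Add(-5187, Pow(Add(6, Add(-2, Mul(Add(-3, Mul(-1, -12)), 0))), 2)) = Add(-5187, Pow(Add(6, Add(-2, Mul(Add(-3, 12), 0))), 2)) = Add(-5187, Pow(Add(6, Add(-2, Mul(9, 0))), 2)) = Add(-5187, Pow(Add(6, Add(-2, 0)), 2)) = Add(-5187, Pow(Add(6, -2), 2)) = Add(-5187, Pow(4, 2)) = Add(-5187, 16) = -5171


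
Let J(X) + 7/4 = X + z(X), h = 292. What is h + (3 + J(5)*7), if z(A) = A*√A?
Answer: 1271/4 + 35*√5 ≈ 396.01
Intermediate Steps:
z(A) = A^(3/2)
J(X) = -7/4 + X + X^(3/2) (J(X) = -7/4 + (X + X^(3/2)) = -7/4 + X + X^(3/2))
h + (3 + J(5)*7) = 292 + (3 + (-7/4 + 5 + 5^(3/2))*7) = 292 + (3 + (-7/4 + 5 + 5*√5)*7) = 292 + (3 + (13/4 + 5*√5)*7) = 292 + (3 + (91/4 + 35*√5)) = 292 + (103/4 + 35*√5) = 1271/4 + 35*√5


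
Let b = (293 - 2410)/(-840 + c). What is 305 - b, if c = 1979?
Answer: 349512/1139 ≈ 306.86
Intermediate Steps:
b = -2117/1139 (b = (293 - 2410)/(-840 + 1979) = -2117/1139 ≈ -1.8586)
305 - b = 305 - 1*(-2117/1139) = 305 + 2117/1139 = 349512/1139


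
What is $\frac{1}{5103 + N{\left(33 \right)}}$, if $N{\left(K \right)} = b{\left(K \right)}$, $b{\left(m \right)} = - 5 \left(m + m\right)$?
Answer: $\frac{1}{4773} \approx 0.00020951$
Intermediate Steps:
$b{\left(m \right)} = - 10 m$ ($b{\left(m \right)} = - 5 \cdot 2 m = - 10 m$)
$N{\left(K \right)} = - 10 K$
$\frac{1}{5103 + N{\left(33 \right)}} = \frac{1}{5103 - 330} = \frac{1}{4773}$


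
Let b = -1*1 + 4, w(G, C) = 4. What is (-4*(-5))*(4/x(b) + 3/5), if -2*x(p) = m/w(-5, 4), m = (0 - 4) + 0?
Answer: 172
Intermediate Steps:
b = 3 (b = -1 + 4 = 3)
m = -4 (m = -4 + 0 = -4)
x(p) = 1/2 (x(p) = -(-2)/4 = -1/2*(-1) = 1/2)
(-4*(-5))*(4/x(b) + 3/5) = (-4*(-5))*(4/(1/2) + 3/5) = 20*(4*2 + 3*(1/5)) = 20*(8 + 3/5) = 20*(43/5) = 172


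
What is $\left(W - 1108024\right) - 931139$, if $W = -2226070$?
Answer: $-4265233$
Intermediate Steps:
$\left(W - 1108024\right) - 931139 = \left(-2226070 - 1108024\right) - 931139 = -3334094 - 931139 = -4265233$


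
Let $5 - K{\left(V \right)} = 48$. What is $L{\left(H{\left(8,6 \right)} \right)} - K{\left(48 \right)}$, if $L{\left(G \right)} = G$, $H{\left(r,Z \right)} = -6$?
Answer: $37$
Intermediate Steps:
$K{\left(V \right)} = -43$ ($K{\left(V \right)} = 5 - 48 = -43$)
$L{\left(H{\left(8,6 \right)} \right)} - K{\left(48 \right)} = -6 - -43 = -6 + 43 = 37$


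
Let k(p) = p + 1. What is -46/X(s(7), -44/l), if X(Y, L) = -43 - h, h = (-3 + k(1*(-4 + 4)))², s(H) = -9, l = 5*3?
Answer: 46/47 ≈ 0.97872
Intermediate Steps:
l = 15
k(p) = 1 + p
h = 4 (h = (-3 + (1 + 1*(-4 + 4)))² = (-3 + (1 + 1*0))² = (-3 + (1 + 0))² = (-3 + 1)² = (-2)² = 4)
X(Y, L) = -47 (X(Y, L) = -43 - 1*4 = -43 - 4 = -47)
-46/X(s(7), -44/l) = -46/(-47) = -46*(-1/47) = 46/47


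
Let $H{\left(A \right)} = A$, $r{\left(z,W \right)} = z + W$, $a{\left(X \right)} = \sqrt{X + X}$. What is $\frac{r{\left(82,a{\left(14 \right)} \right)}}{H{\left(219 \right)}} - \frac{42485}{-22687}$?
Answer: $\frac{11164549}{4968453} + \frac{2 \sqrt{7}}{219} \approx 2.2712$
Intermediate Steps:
$a{\left(X \right)} = \sqrt{2} \sqrt{X}$ ($a{\left(X \right)} = \sqrt{2 X} = \sqrt{2} \sqrt{X}$)
$r{\left(z,W \right)} = W + z$
$\frac{r{\left(82,a{\left(14 \right)} \right)}}{H{\left(219 \right)}} - \frac{42485}{-22687} = \frac{\sqrt{2} \sqrt{14} + 82}{219} - \frac{42485}{-22687} = \left(2 \sqrt{7} + 82\right) \frac{1}{219} - - \frac{42485}{22687} = \left(82 + 2 \sqrt{7}\right) \frac{1}{219} + \frac{42485}{22687} = \left(\frac{82}{219} + \frac{2 \sqrt{7}}{219}\right) + \frac{42485}{22687} = \frac{11164549}{4968453} + \frac{2 \sqrt{7}}{219}$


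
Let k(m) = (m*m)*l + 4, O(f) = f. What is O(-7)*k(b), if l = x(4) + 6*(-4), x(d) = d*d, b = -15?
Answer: 12572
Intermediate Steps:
x(d) = d**2
l = -8 (l = 4**2 + 6*(-4) = 16 - 24 = -8)
k(m) = 4 - 8*m**2 (k(m) = (m*m)*(-8) + 4 = m**2*(-8) + 4 = -8*m**2 + 4 = 4 - 8*m**2)
O(-7)*k(b) = -7*(4 - 8*(-15)**2) = -7*(4 - 8*225) = -7*(4 - 1800) = -7*(-1796) = 12572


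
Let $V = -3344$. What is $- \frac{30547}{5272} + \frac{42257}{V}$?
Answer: $- \frac{40616009}{2203696} \approx -18.431$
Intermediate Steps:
$- \frac{30547}{5272} + \frac{42257}{V} = - \frac{30547}{5272} + \frac{42257}{-3344} = \left(-30547\right) \frac{1}{5272} + 42257 \left(- \frac{1}{3344}\right) = - \frac{30547}{5272} - \frac{42257}{3344} = - \frac{40616009}{2203696}$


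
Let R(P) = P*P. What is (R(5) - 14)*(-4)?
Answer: -44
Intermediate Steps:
R(P) = P²
(R(5) - 14)*(-4) = (5² - 14)*(-4) = (25 - 14)*(-4) = 11*(-4) = -44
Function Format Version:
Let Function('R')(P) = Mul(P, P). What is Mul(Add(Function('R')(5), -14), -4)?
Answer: -44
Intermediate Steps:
Function('R')(P) = Pow(P, 2)
Mul(Add(Function('R')(5), -14), -4) = Mul(Add(Pow(5, 2), -14), -4) = Mul(Add(25, -14), -4) = Mul(11, -4) = -44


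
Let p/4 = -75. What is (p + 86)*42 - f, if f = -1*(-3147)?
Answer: -12135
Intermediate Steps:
p = -300 (p = 4*(-75) = -300)
f = 3147
(p + 86)*42 - f = (-300 + 86)*42 - 1*3147 = -214*42 - 3147 = -8988 - 3147 = -12135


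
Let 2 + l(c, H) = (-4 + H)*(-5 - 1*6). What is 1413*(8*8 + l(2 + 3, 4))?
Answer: 87606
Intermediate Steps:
l(c, H) = 42 - 11*H (l(c, H) = -2 + (-4 + H)*(-5 - 1*6) = -2 + (-4 + H)*(-5 - 6) = -2 + (-4 + H)*(-11) = -2 + (44 - 11*H) = 42 - 11*H)
1413*(8*8 + l(2 + 3, 4)) = 1413*(8*8 + (42 - 11*4)) = 1413*(64 + (42 - 44)) = 1413*(64 - 2) = 1413*62 = 87606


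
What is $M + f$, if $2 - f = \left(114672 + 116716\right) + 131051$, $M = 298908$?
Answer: $-63529$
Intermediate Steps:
$f = -362437$ ($f = 2 - \left(\left(114672 + 116716\right) + 131051\right) = 2 - \left(231388 + 131051\right) = 2 - 362439 = -362437$)
$M + f = 298908 - 362437 = -63529$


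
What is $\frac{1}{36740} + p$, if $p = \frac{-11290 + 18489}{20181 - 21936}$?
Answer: $- \frac{52897901}{12895740} \approx -4.102$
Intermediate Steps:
$p = - \frac{7199}{1755}$ ($p = \frac{7199}{-1755} = 7199 \left(- \frac{1}{1755}\right) = - \frac{7199}{1755} \approx -4.102$)
$\frac{1}{36740} + p = \frac{1}{36740} - \frac{7199}{1755} = - \frac{52897901}{12895740}$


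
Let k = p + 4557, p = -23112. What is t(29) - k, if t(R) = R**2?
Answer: 19396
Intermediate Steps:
k = -18555 (k = -23112 + 4557 = -18555)
t(29) - k = 29**2 - 1*(-18555) = 841 + 18555 = 19396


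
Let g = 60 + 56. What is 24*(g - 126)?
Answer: -240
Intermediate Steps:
g = 116
24*(g - 126) = 24*(116 - 126) = 24*(-10) = -240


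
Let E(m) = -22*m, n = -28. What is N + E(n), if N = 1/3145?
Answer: 1937321/3145 ≈ 616.00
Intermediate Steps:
N = 1/3145 ≈ 0.00031797
N + E(n) = 1/3145 - 22*(-28) = 1/3145 + 616 = 1937321/3145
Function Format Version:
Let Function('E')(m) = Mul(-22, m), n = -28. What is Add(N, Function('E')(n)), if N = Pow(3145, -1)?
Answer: Rational(1937321, 3145) ≈ 616.00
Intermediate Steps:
N = Rational(1, 3145) ≈ 0.00031797
Add(N, Function('E')(n)) = Add(Rational(1, 3145), Mul(-22, -28)) = Add(Rational(1, 3145), 616) = Rational(1937321, 3145)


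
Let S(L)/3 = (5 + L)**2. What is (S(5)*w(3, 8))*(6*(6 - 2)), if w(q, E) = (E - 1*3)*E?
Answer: 288000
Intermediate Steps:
w(q, E) = E*(-3 + E) (w(q, E) = (E - 3)*E = (-3 + E)*E = E*(-3 + E))
S(L) = 3*(5 + L)**2
(S(5)*w(3, 8))*(6*(6 - 2)) = ((3*(5 + 5)**2)*(8*(-3 + 8)))*(6*(6 - 2)) = ((3*10**2)*(8*5))*(6*4) = ((3*100)*40)*24 = (300*40)*24 = 12000*24 = 288000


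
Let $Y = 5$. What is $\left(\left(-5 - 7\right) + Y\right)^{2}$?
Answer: $49$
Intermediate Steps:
$\left(\left(-5 - 7\right) + Y\right)^{2} = \left(\left(-5 - 7\right) + 5\right)^{2} = \left(-12 + 5\right)^{2} = \left(-7\right)^{2} = 49$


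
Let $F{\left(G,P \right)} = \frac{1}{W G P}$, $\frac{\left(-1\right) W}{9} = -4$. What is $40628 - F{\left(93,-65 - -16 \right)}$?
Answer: $\frac{6665104657}{164052} \approx 40628.0$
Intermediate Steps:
$W = 36$ ($W = \left(-9\right) \left(-4\right) = 36$)
$F{\left(G,P \right)} = \frac{1}{36 G P}$
$40628 - F{\left(93,-65 - -16 \right)} = 40628 - \frac{1}{36 \cdot 93 \left(-65 - -16\right)} = 40628 - \frac{1}{36} \cdot \frac{1}{93} \frac{1}{-65 + 16} = 40628 - \frac{1}{36} \cdot \frac{1}{93} \frac{1}{-49} = 40628 - \frac{1}{36} \cdot \frac{1}{93} \left(- \frac{1}{49}\right) = 40628 - - \frac{1}{164052} = 40628 + \frac{1}{164052} = \frac{6665104657}{164052}$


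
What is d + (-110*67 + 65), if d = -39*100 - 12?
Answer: -11217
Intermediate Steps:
d = -3912 (d = -3900 - 12 = -3912)
d + (-110*67 + 65) = -3912 + (-110*67 + 65) = -3912 + (-7370 + 65) = -3912 - 7305 = -11217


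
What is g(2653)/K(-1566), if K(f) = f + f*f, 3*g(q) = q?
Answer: 2653/7352370 ≈ 0.00036084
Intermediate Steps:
g(q) = q/3
K(f) = f + f²
g(2653)/K(-1566) = ((⅓)*2653)/((-1566*(1 - 1566))) = 2653/(3*((-1566*(-1565)))) = (2653/3)/2450790 = (2653/3)*(1/2450790) = 2653/7352370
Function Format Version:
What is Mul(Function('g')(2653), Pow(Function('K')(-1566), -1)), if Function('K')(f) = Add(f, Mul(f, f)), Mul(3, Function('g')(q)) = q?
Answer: Rational(2653, 7352370) ≈ 0.00036084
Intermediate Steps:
Function('g')(q) = Mul(Rational(1, 3), q)
Function('K')(f) = Add(f, Pow(f, 2))
Mul(Function('g')(2653), Pow(Function('K')(-1566), -1)) = Mul(Mul(Rational(1, 3), 2653), Pow(Mul(-1566, Add(1, -1566)), -1)) = Mul(Rational(2653, 3), Pow(Mul(-1566, -1565), -1)) = Mul(Rational(2653, 3), Pow(2450790, -1)) = Mul(Rational(2653, 3), Rational(1, 2450790)) = Rational(2653, 7352370)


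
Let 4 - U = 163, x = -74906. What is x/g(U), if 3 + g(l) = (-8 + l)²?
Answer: -37453/13943 ≈ -2.6861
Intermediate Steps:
U = -159 (U = 4 - 1*163 = 4 - 163 = -159)
g(l) = -3 + (-8 + l)²
x/g(U) = -74906/(-3 + (-8 - 159)²) = -74906/(-3 + (-167)²) = -74906/(-3 + 27889) = -74906/27886 = -74906*1/27886 = -37453/13943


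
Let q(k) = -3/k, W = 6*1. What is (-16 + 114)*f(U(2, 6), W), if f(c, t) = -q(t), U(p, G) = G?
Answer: 49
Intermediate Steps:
W = 6
f(c, t) = 3/t (f(c, t) = -(-3)/t = 3/t)
(-16 + 114)*f(U(2, 6), W) = (-16 + 114)*(3/6) = 98*(3*(⅙)) = 98*(½) = 49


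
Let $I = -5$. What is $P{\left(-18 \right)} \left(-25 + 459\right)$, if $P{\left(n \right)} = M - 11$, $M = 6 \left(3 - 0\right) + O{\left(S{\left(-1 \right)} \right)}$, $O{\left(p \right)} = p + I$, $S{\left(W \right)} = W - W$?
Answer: $868$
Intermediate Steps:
$S{\left(W \right)} = 0$
$O{\left(p \right)} = -5 + p$ ($O{\left(p \right)} = p - 5 = -5 + p$)
$M = 13$ ($M = 6 \left(3 - 0\right) + \left(-5 + 0\right) = 6 \left(3 + 0\right) - 5 = 6 \cdot 3 - 5 = 18 - 5 = 13$)
$P{\left(n \right)} = 2$ ($P{\left(n \right)} = 13 - 11 = 2$)
$P{\left(-18 \right)} \left(-25 + 459\right) = 2 \left(-25 + 459\right) = 2 \cdot 434 = 868$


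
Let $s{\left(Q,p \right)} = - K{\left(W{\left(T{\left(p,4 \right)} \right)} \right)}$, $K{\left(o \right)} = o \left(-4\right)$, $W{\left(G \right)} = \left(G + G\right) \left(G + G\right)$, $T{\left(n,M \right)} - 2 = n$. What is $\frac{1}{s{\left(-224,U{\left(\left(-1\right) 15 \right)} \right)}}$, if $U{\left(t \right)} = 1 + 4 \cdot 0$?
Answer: $\frac{1}{144} \approx 0.0069444$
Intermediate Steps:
$T{\left(n,M \right)} = 2 + n$
$W{\left(G \right)} = 4 G^{2}$ ($W{\left(G \right)} = 2 G 2 G = 4 G^{2}$)
$U{\left(t \right)} = 1$ ($U{\left(t \right)} = 1 + 0 = 1$)
$K{\left(o \right)} = - 4 o$
$s{\left(Q,p \right)} = 16 \left(2 + p\right)^{2}$ ($s{\left(Q,p \right)} = - \left(-4\right) 4 \left(2 + p\right)^{2} = - \left(-16\right) \left(2 + p\right)^{2} = 16 \left(2 + p\right)^{2}$)
$\frac{1}{s{\left(-224,U{\left(\left(-1\right) 15 \right)} \right)}} = \frac{1}{16 \left(2 + 1\right)^{2}} = \frac{1}{16 \cdot 3^{2}} = \frac{1}{16 \cdot 9} = \frac{1}{144}$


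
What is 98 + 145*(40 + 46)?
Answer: 12568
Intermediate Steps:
98 + 145*(40 + 46) = 98 + 145*86 = 98 + 12470 = 12568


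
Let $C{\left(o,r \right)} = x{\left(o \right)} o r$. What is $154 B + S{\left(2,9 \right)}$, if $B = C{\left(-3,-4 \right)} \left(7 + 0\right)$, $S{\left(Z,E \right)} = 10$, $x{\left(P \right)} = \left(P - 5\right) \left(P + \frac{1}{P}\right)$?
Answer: $344970$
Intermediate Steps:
$x{\left(P \right)} = \left(-5 + P\right) \left(P + \frac{1}{P}\right)$
$C{\left(o,r \right)} = o r \left(1 + o^{2} - 5 o - \frac{5}{o}\right)$ ($C{\left(o,r \right)} = \left(1 + o^{2} - 5 o - \frac{5}{o}\right) o r = o \left(1 + o^{2} - 5 o - \frac{5}{o}\right) r = o r \left(1 + o^{2} - 5 o - \frac{5}{o}\right)$)
$B = 2240$ ($B = - 4 \left(-5 - 3 \left(1 + \left(-3\right)^{2} - -15\right)\right) \left(7 + 0\right) = - 4 \left(-5 - 3 \left(1 + 9 + 15\right)\right) 7 = - 4 \left(-5 - 75\right) 7 = \left(-4\right) \left(-80\right) 7 = 320 \cdot 7 = 2240$)
$154 B + S{\left(2,9 \right)} = 154 \cdot 2240 + 10 = 344960 + 10 = 344970$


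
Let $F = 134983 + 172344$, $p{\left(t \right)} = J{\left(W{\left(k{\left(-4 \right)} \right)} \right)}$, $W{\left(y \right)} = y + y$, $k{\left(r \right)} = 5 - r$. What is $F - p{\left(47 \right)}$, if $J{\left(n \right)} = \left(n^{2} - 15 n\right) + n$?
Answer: $307255$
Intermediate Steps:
$W{\left(y \right)} = 2 y$
$J{\left(n \right)} = n^{2} - 14 n$
$p{\left(t \right)} = 72$ ($p{\left(t \right)} = 2 \left(5 - -4\right) \left(-14 + 2 \left(5 - -4\right)\right) = 2 \left(5 + 4\right) \left(-14 + 2 \left(5 + 4\right)\right) = 2 \cdot 9 \left(-14 + 2 \cdot 9\right) = 18 \left(-14 + 18\right) = 18 \cdot 4 = 72$)
$F = 307327$
$F - p{\left(47 \right)} = 307327 - 72 = 307255$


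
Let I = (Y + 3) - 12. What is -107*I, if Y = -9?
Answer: 1926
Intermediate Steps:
I = -18 (I = (-9 + 3) - 12 = -6 - 12 = -18)
-107*I = -107*(-18) = 1926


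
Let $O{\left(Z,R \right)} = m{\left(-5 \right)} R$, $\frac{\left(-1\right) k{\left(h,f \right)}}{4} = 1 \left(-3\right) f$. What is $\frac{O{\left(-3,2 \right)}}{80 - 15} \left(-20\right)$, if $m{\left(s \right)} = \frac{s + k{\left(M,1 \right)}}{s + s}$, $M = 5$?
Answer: $\frac{28}{65} \approx 0.43077$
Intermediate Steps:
$k{\left(h,f \right)} = 12 f$ ($k{\left(h,f \right)} = - 4 \cdot 1 \left(-3\right) f = - 4 \left(- 3 f\right) = 12 f$)
$m{\left(s \right)} = \frac{12 + s}{2 s}$ ($m{\left(s \right)} = \frac{s + 12 \cdot 1}{s + s} = \frac{s + 12}{2 s} = \left(12 + s\right) \frac{1}{2 s} = \frac{12 + s}{2 s}$)
$O{\left(Z,R \right)} = - \frac{7 R}{10}$ ($O{\left(Z,R \right)} = \frac{12 - 5}{2 \left(-5\right)} R = \frac{1}{2} \left(- \frac{1}{5}\right) 7 R = - \frac{7 R}{10}$)
$\frac{O{\left(-3,2 \right)}}{80 - 15} \left(-20\right) = \frac{\left(- \frac{7}{10}\right) 2}{80 - 15} \left(-20\right) = - \frac{7}{5 \cdot 65} \left(-20\right) = \left(- \frac{7}{5}\right) \frac{1}{65} \left(-20\right) = \left(- \frac{7}{325}\right) \left(-20\right) = \frac{28}{65}$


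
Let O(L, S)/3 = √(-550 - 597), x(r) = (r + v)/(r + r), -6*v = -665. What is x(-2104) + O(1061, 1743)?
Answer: 11959/25248 + 3*I*√1147 ≈ 0.47366 + 101.6*I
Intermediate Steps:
v = 665/6 (v = -⅙*(-665) = 665/6 ≈ 110.83)
x(r) = (665/6 + r)/(2*r) (x(r) = (r + 665/6)/(r + r) = (665/6 + r)/((2*r)) = (665/6 + r)*(1/(2*r)) = (665/6 + r)/(2*r))
O(L, S) = 3*I*√1147 (O(L, S) = 3*√(-550 - 597) = 3*√(-1147) = 3*(I*√1147) = 3*I*√1147)
x(-2104) + O(1061, 1743) = (1/12)*(665 + 6*(-2104))/(-2104) + 3*I*√1147 = (1/12)*(-1/2104)*(665 - 12624) + 3*I*√1147 = (1/12)*(-1/2104)*(-11959) + 3*I*√1147 = 11959/25248 + 3*I*√1147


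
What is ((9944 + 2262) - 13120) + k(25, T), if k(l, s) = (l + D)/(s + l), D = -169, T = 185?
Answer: -32014/35 ≈ -914.69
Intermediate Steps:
k(l, s) = (-169 + l)/(l + s) (k(l, s) = (l - 169)/(s + l) = (-169 + l)/(l + s))
((9944 + 2262) - 13120) + k(25, T) = ((9944 + 2262) - 13120) + (-169 + 25)/(25 + 185) = (12206 - 13120) - 144/210 = -914 + (1/210)*(-144) = -914 - 24/35 = -32014/35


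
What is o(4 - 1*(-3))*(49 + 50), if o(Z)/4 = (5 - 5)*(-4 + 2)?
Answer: 0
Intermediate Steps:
o(Z) = 0 (o(Z) = 4*((5 - 5)*(-4 + 2)) = 4*(0*(-2)) = 4*0 = 0)
o(4 - 1*(-3))*(49 + 50) = 0*(49 + 50) = 0*99 = 0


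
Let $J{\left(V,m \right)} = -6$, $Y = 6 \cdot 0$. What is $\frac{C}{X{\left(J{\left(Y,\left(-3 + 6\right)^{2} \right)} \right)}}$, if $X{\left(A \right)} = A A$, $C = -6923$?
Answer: $- \frac{6923}{36} \approx -192.31$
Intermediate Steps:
$Y = 0$
$X{\left(A \right)} = A^{2}$
$\frac{C}{X{\left(J{\left(Y,\left(-3 + 6\right)^{2} \right)} \right)}} = - \frac{6923}{\left(-6\right)^{2}} = - \frac{6923}{36}$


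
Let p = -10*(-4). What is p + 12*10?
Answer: 160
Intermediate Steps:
p = 40
p + 12*10 = 40 + 12*10 = 40 + 120 = 160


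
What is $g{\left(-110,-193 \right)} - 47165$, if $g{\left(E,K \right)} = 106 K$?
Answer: $-67623$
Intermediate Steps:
$g{\left(-110,-193 \right)} - 47165 = 106 \left(-193\right) - 47165 = -20458 - 47165 = -67623$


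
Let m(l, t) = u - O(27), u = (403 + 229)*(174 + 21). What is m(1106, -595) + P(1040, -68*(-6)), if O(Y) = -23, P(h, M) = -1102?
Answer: 122161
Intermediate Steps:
u = 123240 (u = 632*195 = 123240)
m(l, t) = 123263 (m(l, t) = 123240 - 1*(-23) = 123240 + 23 = 123263)
m(1106, -595) + P(1040, -68*(-6)) = 123263 - 1102 = 122161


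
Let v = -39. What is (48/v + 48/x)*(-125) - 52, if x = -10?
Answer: 9124/13 ≈ 701.85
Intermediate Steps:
(48/v + 48/x)*(-125) - 52 = (48/(-39) + 48/(-10))*(-125) - 52 = (48*(-1/39) + 48*(-⅒))*(-125) - 52 = (-16/13 - 24/5)*(-125) - 52 = -392/65*(-125) - 52 = 9800/13 - 52 = 9124/13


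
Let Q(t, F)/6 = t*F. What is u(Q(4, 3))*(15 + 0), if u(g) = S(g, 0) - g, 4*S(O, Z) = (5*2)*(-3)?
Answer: -2385/2 ≈ -1192.5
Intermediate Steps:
S(O, Z) = -15/2 (S(O, Z) = ((5*2)*(-3))/4 = (10*(-3))/4 = (1/4)*(-30) = -15/2)
Q(t, F) = 6*F*t (Q(t, F) = 6*(t*F) = 6*(F*t) = 6*F*t)
u(g) = -15/2 - g
u(Q(4, 3))*(15 + 0) = (-15/2 - 6*3*4)*(15 + 0) = (-15/2 - 1*72)*15 = (-15/2 - 72)*15 = -159/2*15 = -2385/2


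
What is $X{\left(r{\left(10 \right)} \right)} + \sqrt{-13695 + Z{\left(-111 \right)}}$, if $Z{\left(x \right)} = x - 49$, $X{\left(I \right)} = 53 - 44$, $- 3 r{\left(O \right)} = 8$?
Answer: $9 + i \sqrt{13855} \approx 9.0 + 117.71 i$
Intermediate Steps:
$r{\left(O \right)} = - \frac{8}{3}$ ($r{\left(O \right)} = \left(- \frac{1}{3}\right) 8 = - \frac{8}{3}$)
$X{\left(I \right)} = 9$
$Z{\left(x \right)} = -49 + x$
$X{\left(r{\left(10 \right)} \right)} + \sqrt{-13695 + Z{\left(-111 \right)}} = 9 + \sqrt{-13695 - 160} = 9 + \sqrt{-13855} = 9 + i \sqrt{13855}$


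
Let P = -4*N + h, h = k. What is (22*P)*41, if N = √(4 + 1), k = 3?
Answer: 2706 - 3608*√5 ≈ -5361.7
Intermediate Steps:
h = 3
N = √5 ≈ 2.2361
P = 3 - 4*√5 (P = -4*√5 + 3 = 3 - 4*√5 ≈ -5.9443)
(22*P)*41 = (22*(3 - 4*√5))*41 = (66 - 88*√5)*41 = 2706 - 3608*√5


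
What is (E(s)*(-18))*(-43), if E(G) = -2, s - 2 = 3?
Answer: -1548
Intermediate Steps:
s = 5 (s = 2 + 3 = 5)
(E(s)*(-18))*(-43) = -2*(-18)*(-43) = 36*(-43) = -1548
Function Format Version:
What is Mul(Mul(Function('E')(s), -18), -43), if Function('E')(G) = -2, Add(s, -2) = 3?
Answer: -1548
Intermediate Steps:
s = 5 (s = Add(2, 3) = 5)
Mul(Mul(Function('E')(s), -18), -43) = Mul(Mul(-2, -18), -43) = Mul(36, -43) = -1548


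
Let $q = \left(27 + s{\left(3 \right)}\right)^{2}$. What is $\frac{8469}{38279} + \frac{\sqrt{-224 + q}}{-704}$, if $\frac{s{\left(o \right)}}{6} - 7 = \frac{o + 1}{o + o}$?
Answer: $\frac{8469}{38279} - \frac{\sqrt{5105}}{704} \approx 0.11975$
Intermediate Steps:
$s{\left(o \right)} = 42 + \frac{3 \left(1 + o\right)}{o}$ ($s{\left(o \right)} = 42 + 6 \frac{o + 1}{o + o} = 42 + 6 \frac{1 + o}{2 o} = 42 + \frac{3 \left(1 + o\right)}{o}$)
$q = 5329$ ($q = \left(27 + \left(45 + \frac{3}{3}\right)\right)^{2} = \left(27 + \left(45 + 3 \cdot \frac{1}{3}\right)\right)^{2} = \left(27 + \left(45 + 1\right)\right)^{2} = \left(27 + 46\right)^{2} = 73^{2} = 5329$)
$\frac{8469}{38279} + \frac{\sqrt{-224 + q}}{-704} = \frac{8469}{38279} + \frac{\sqrt{-224 + 5329}}{-704} = 8469 \cdot \frac{1}{38279} + \sqrt{5105} \left(- \frac{1}{704}\right) = \frac{8469}{38279} - \frac{\sqrt{5105}}{704}$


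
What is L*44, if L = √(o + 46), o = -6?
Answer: 88*√10 ≈ 278.28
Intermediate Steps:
L = 2*√10 (L = √(-6 + 46) = √40 = 2*√10 ≈ 6.3246)
L*44 = (2*√10)*44 = 88*√10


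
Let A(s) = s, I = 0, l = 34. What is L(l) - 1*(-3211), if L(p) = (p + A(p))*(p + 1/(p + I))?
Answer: 5525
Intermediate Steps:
L(p) = 2*p*(p + 1/p) (L(p) = (p + p)*(p + 1/(p + 0)) = (2*p)*(p + 1/p) = 2*p*(p + 1/p))
L(l) - 1*(-3211) = (2 + 2*34**2) - 1*(-3211) = (2 + 2*1156) + 3211 = (2 + 2312) + 3211 = 2314 + 3211 = 5525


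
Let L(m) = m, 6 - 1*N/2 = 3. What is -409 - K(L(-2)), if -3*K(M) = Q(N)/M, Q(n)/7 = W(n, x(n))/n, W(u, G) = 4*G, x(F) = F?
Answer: -1241/3 ≈ -413.67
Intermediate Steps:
N = 6 (N = 12 - 2*3 = 12 - 6 = 6)
Q(n) = 28 (Q(n) = 7*((4*n)/n) = 7*4 = 28)
K(M) = -28/(3*M)
-409 - K(L(-2)) = -409 - (-28)/(3*(-2)) = -409 - (-28)*(-1)/(3*2) = -409 - 1*14/3 = -409 - 14/3 = -1241/3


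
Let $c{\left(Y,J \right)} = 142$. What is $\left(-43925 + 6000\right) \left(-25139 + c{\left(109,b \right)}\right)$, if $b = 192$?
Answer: $948011225$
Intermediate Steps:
$\left(-43925 + 6000\right) \left(-25139 + c{\left(109,b \right)}\right) = \left(-43925 + 6000\right) \left(-25139 + 142\right) = \left(-37925\right) \left(-24997\right) = 948011225$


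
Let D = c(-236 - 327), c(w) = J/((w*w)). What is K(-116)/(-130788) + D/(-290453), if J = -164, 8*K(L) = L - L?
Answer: 164/92064596957 ≈ 1.7814e-9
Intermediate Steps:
K(L) = 0 (K(L) = (L - L)/8 = (⅛)*0 = 0)
c(w) = -164/w²
D = -164/316969 (D = -164/(-236 - 327)² = -164/(-563)² = -164*1/316969 = -164/316969 ≈ -0.00051740)
K(-116)/(-130788) + D/(-290453) = 0/(-130788) - 164/316969/(-290453) = 0*(-1/130788) - 164/316969*(-1/290453) = 0 + 164/92064596957 = 164/92064596957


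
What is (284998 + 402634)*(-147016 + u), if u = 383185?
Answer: 162397361808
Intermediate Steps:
(284998 + 402634)*(-147016 + u) = (284998 + 402634)*(-147016 + 383185) = 687632*236169 = 162397361808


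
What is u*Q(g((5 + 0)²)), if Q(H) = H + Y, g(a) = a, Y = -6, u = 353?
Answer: 6707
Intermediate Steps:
Q(H) = -6 + H (Q(H) = H - 6 = -6 + H)
u*Q(g((5 + 0)²)) = 353*(-6 + (5 + 0)²) = 353*(-6 + 5²) = 353*(-6 + 25) = 353*19 = 6707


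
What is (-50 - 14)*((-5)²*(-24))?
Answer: 38400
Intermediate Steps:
(-50 - 14)*((-5)²*(-24)) = -1600*(-24) = -64*(-600) = 38400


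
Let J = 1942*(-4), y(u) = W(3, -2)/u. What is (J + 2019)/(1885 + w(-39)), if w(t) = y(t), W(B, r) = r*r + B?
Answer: -224211/73508 ≈ -3.0502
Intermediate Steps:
W(B, r) = B + r**2 (W(B, r) = r**2 + B = B + r**2)
y(u) = 7/u (y(u) = (3 + (-2)**2)/u = (3 + 4)/u = 7/u)
J = -7768
w(t) = 7/t
(J + 2019)/(1885 + w(-39)) = (-7768 + 2019)/(1885 + 7/(-39)) = -5749/(1885 + 7*(-1/39)) = -5749/(1885 - 7/39) = -5749/73508/39 = -5749*39/73508 = -224211/73508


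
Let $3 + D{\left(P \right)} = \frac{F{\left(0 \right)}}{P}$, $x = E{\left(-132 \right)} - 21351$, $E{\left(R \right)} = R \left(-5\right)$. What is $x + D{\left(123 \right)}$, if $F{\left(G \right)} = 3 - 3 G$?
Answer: $- \frac{848453}{41} \approx -20694.0$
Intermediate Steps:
$E{\left(R \right)} = - 5 R$
$x = -20691$ ($x = \left(-5\right) \left(-132\right) - 21351 = 660 - 21351 = -20691$)
$D{\left(P \right)} = -3 + \frac{3}{P}$ ($D{\left(P \right)} = -3 + \frac{3 - 0}{P} = -3 + \frac{3 + 0}{P} = -3 + \frac{3}{P}$)
$x + D{\left(123 \right)} = -20691 - \left(3 - \frac{3}{123}\right) = -20691 + \left(-3 + 3 \cdot \frac{1}{123}\right) = -20691 + \left(-3 + \frac{1}{41}\right) = -20691 - \frac{122}{41} = - \frac{848453}{41}$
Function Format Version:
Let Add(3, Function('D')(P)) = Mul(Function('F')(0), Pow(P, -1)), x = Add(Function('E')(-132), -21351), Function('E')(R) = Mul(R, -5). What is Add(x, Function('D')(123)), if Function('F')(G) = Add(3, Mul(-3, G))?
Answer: Rational(-848453, 41) ≈ -20694.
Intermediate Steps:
Function('E')(R) = Mul(-5, R)
x = -20691 (x = Add(Mul(-5, -132), -21351) = Add(660, -21351) = -20691)
Function('D')(P) = Add(-3, Mul(3, Pow(P, -1))) (Function('D')(P) = Add(-3, Mul(Add(3, Mul(-3, 0)), Pow(P, -1))) = Add(-3, Mul(Add(3, 0), Pow(P, -1))) = Add(-3, Mul(3, Pow(P, -1))))
Add(x, Function('D')(123)) = Add(-20691, Add(-3, Mul(3, Pow(123, -1)))) = Add(-20691, Add(-3, Mul(3, Rational(1, 123)))) = Add(-20691, Add(-3, Rational(1, 41))) = Add(-20691, Rational(-122, 41)) = Rational(-848453, 41)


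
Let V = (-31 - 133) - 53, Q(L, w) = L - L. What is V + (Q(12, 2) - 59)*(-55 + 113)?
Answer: -3639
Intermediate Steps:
Q(L, w) = 0
V = -217 (V = -164 - 53 = -217)
V + (Q(12, 2) - 59)*(-55 + 113) = -217 + (0 - 59)*(-55 + 113) = -217 - 59*58 = -217 - 3422 = -3639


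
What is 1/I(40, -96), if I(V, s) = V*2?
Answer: 1/80 ≈ 0.012500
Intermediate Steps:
I(V, s) = 2*V
1/I(40, -96) = 1/(2*40) = 1/80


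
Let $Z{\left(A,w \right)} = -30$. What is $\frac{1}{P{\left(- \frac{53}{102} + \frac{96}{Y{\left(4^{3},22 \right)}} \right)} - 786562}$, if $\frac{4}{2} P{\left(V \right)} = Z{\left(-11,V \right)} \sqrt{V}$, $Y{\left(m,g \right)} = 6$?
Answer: $- \frac{26743108}{21035112396271} + \frac{5 \sqrt{161058}}{21035112396271} \approx -1.2713 \cdot 10^{-6}$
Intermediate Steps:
$P{\left(V \right)} = - 15 \sqrt{V}$ ($P{\left(V \right)} = \frac{\left(-30\right) \sqrt{V}}{2} = - 15 \sqrt{V}$)
$\frac{1}{P{\left(- \frac{53}{102} + \frac{96}{Y{\left(4^{3},22 \right)}} \right)} - 786562} = \frac{1}{- 15 \sqrt{- \frac{53}{102} + \frac{96}{6}} - 786562} = \frac{1}{- 15 \sqrt{\left(-53\right) \frac{1}{102} + 96 \cdot \frac{1}{6}} - 786562} = \frac{1}{- 15 \sqrt{- \frac{53}{102} + 16} - 786562} = \frac{1}{- 15 \sqrt{\frac{1579}{102}} - 786562} = \frac{1}{- 15 \frac{\sqrt{161058}}{102} - 786562} = \frac{1}{- \frac{5 \sqrt{161058}}{34} - 786562} = \frac{1}{-786562 - \frac{5 \sqrt{161058}}{34}}$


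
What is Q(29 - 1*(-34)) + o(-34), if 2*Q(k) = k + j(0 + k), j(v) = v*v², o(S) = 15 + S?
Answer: 125036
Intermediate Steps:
j(v) = v³
Q(k) = k/2 + k³/2 (Q(k) = (k + (0 + k)³)/2 = (k + k³)/2 = k/2 + k³/2)
Q(29 - 1*(-34)) + o(-34) = (29 - 1*(-34))*(1 + (29 - 1*(-34))²)/2 + (15 - 34) = (29 + 34)*(1 + (29 + 34)²)/2 - 19 = (½)*63*(1 + 63²) - 19 = (½)*63*(1 + 3969) - 19 = (½)*63*3970 - 19 = 125055 - 19 = 125036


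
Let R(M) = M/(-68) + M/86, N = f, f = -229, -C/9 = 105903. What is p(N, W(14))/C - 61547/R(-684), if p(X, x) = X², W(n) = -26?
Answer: -529408410698/18109413 ≈ -29234.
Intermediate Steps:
C = -953127 (C = -9*105903 = -953127)
N = -229
R(M) = -9*M/2924 (R(M) = M*(-1/68) + M*(1/86) = -M/68 + M/86 = -9*M/2924)
p(N, W(14))/C - 61547/R(-684) = (-229)²/(-953127) - 61547/((-9/2924*(-684))) = 52441*(-1/953127) - 61547/1539/731 = -52441/953127 - 61547*731/1539 = -52441/953127 - 44990857/1539 = -529408410698/18109413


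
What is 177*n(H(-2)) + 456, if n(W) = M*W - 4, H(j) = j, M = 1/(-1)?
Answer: 102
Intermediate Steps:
M = -1
n(W) = -4 - W (n(W) = -W - 4 = -4 - W)
177*n(H(-2)) + 456 = 177*(-4 - 1*(-2)) + 456 = 177*(-4 + 2) + 456 = 177*(-2) + 456 = -354 + 456 = 102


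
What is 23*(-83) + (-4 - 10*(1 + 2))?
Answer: -1943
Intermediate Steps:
23*(-83) + (-4 - 10*(1 + 2)) = -1909 + (-4 - 10*3) = -1909 + (-4 - 30) = -1909 - 34 = -1943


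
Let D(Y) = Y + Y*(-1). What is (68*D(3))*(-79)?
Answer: 0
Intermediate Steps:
D(Y) = 0 (D(Y) = Y - Y = 0)
(68*D(3))*(-79) = (68*0)*(-79) = 0*(-79) = 0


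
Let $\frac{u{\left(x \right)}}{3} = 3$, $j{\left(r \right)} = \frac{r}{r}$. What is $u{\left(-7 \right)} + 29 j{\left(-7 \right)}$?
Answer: $38$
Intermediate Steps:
$j{\left(r \right)} = 1$
$u{\left(x \right)} = 9$ ($u{\left(x \right)} = 3 \cdot 3 = 9$)
$u{\left(-7 \right)} + 29 j{\left(-7 \right)} = 9 + 29 \cdot 1 = 9 + 29 = 38$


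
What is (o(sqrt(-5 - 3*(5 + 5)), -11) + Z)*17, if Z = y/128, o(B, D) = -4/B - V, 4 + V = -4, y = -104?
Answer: 1955/16 + 68*I*sqrt(35)/35 ≈ 122.19 + 11.494*I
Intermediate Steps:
V = -8 (V = -4 - 4 = -8)
o(B, D) = 8 - 4/B (o(B, D) = -4/B - 1*(-8) = -4/B + 8 = 8 - 4/B)
Z = -13/16 (Z = -104/128 = -104*1/128 = -13/16 ≈ -0.81250)
(o(sqrt(-5 - 3*(5 + 5)), -11) + Z)*17 = ((8 - 4/sqrt(-5 - 3*(5 + 5))) - 13/16)*17 = ((8 - 4/sqrt(-5 - 3*10)) - 13/16)*17 = ((8 - 4/sqrt(-5 - 30)) - 13/16)*17 = ((8 - 4*(-I*sqrt(35)/35)) - 13/16)*17 = ((8 - (-4)*I*sqrt(35)/35) - 13/16)*17 = ((8 + 4*I*sqrt(35)/35) - 13/16)*17 = (115/16 + 4*I*sqrt(35)/35)*17 = 1955/16 + 68*I*sqrt(35)/35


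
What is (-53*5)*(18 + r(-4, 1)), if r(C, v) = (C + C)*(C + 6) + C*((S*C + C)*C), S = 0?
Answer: 16430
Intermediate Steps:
r(C, v) = C**3 + 2*C*(6 + C) (r(C, v) = (C + C)*(C + 6) + C*((0*C + C)*C) = (2*C)*(6 + C) + C*((0 + C)*C) = 2*C*(6 + C) + C*(C*C) = 2*C*(6 + C) + C*C**2 = 2*C*(6 + C) + C**3 = C**3 + 2*C*(6 + C))
(-53*5)*(18 + r(-4, 1)) = (-53*5)*(18 - 4*(12 + (-4)**2 + 2*(-4))) = -265*(18 - 4*(12 + 16 - 8)) = -265*(18 - 4*20) = -265*(18 - 80) = -265*(-62) = 16430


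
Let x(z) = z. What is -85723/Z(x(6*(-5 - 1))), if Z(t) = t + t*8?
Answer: 85723/324 ≈ 264.58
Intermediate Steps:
Z(t) = 9*t (Z(t) = t + 8*t = 9*t)
-85723/Z(x(6*(-5 - 1))) = -85723*1/(54*(-5 - 1)) = -85723/(9*(6*(-6))) = -85723/(9*(-36)) = -85723/(-324) = -85723*(-1/324) = 85723/324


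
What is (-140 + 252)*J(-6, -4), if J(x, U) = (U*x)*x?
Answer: -16128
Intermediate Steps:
J(x, U) = U*x²
(-140 + 252)*J(-6, -4) = (-140 + 252)*(-4*(-6)²) = 112*(-4*36) = 112*(-144) = -16128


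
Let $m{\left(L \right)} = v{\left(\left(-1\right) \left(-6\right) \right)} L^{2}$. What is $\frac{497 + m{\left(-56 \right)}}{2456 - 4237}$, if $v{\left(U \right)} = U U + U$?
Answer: $- \frac{132209}{1781} \approx -74.233$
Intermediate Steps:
$v{\left(U \right)} = U + U^{2}$ ($v{\left(U \right)} = U^{2} + U = U + U^{2}$)
$m{\left(L \right)} = 42 L^{2}$ ($m{\left(L \right)} = \left(-1\right) \left(-6\right) \left(1 - -6\right) L^{2} = 6 \left(1 + 6\right) L^{2} = 6 \cdot 7 L^{2} = 42 L^{2}$)
$\frac{497 + m{\left(-56 \right)}}{2456 - 4237} = \frac{497 + 42 \left(-56\right)^{2}}{2456 - 4237} = \frac{497 + 42 \cdot 3136}{-1781} = \left(497 + 131712\right) \left(- \frac{1}{1781}\right) = 132209 \left(- \frac{1}{1781}\right) = - \frac{132209}{1781}$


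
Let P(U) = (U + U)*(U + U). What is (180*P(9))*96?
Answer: 5598720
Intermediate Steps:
P(U) = 4*U² (P(U) = (2*U)*(2*U) = 4*U²)
(180*P(9))*96 = (180*(4*9²))*96 = (180*(4*81))*96 = (180*324)*96 = 58320*96 = 5598720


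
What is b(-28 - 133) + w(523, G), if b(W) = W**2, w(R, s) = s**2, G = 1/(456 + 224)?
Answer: 11985870401/462400 ≈ 25921.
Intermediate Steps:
G = 1/680 ≈ 0.0014706
b(-28 - 133) + w(523, G) = (-28 - 133)**2 + (1/680)**2 = (-161)**2 + 1/462400 = 25921 + 1/462400 = 11985870401/462400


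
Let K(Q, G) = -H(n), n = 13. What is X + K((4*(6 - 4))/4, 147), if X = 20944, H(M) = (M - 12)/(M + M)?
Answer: 544543/26 ≈ 20944.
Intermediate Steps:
H(M) = (-12 + M)/(2*M) (H(M) = (-12 + M)/((2*M)) = (-12 + M)*(1/(2*M)) = (-12 + M)/(2*M))
K(Q, G) = -1/26 (K(Q, G) = -(-12 + 13)/(2*13) = -1/(2*13) = -1*1/26 = -1/26)
X + K((4*(6 - 4))/4, 147) = 20944 - 1/26 = 544543/26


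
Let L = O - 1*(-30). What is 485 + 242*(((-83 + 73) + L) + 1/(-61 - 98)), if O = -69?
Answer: -1808549/159 ≈ -11375.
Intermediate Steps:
L = -39 (L = -69 - 1*(-30) = -69 + 30 = -39)
485 + 242*(((-83 + 73) + L) + 1/(-61 - 98)) = 485 + 242*(((-83 + 73) - 39) + 1/(-61 - 98)) = 485 + 242*((-10 - 39) + 1/(-159)) = 485 + 242*(-49 - 1/159) = 485 + 242*(-7792/159) = 485 - 1885664/159 = -1808549/159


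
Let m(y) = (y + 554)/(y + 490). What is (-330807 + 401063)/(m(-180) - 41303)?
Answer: -5444840/3200889 ≈ -1.7010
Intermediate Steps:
m(y) = (554 + y)/(490 + y)
(-330807 + 401063)/(m(-180) - 41303) = (-330807 + 401063)/((554 - 180)/(490 - 180) - 41303) = 70256/(374/310 - 41303) = 70256/((1/310)*374 - 41303) = 70256/(187/155 - 41303) = 70256/(-6401778/155) = 70256*(-155/6401778) = -5444840/3200889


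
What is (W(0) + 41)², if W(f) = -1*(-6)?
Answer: 2209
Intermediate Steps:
W(f) = 6
(W(0) + 41)² = (6 + 41)² = 47² = 2209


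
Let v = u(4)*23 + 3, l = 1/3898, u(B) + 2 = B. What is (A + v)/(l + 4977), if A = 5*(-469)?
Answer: -8949808/19400347 ≈ -0.46132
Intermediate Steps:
u(B) = -2 + B
A = -2345
l = 1/3898 ≈ 0.00025654
v = 49 (v = (-2 + 4)*23 + 3 = 2*23 + 3 = 46 + 3 = 49)
(A + v)/(l + 4977) = (-2345 + 49)/(1/3898 + 4977) = -2296/19400347/3898 = -2296*3898/19400347 = -8949808/19400347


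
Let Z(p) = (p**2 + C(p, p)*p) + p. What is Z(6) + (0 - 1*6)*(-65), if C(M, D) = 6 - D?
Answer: 432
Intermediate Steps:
Z(p) = p + p**2 + p*(6 - p) (Z(p) = (p**2 + (6 - p)*p) + p = (p**2 + p*(6 - p)) + p = p + p**2 + p*(6 - p))
Z(6) + (0 - 1*6)*(-65) = 7*6 + (0 - 1*6)*(-65) = 42 + (0 - 6)*(-65) = 42 - 6*(-65) = 42 + 390 = 432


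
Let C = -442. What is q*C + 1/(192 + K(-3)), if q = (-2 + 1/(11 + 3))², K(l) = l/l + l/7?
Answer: -108587123/66052 ≈ -1644.0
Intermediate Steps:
K(l) = 1 + l/7 (K(l) = 1 + l*(⅐) = 1 + l/7)
q = 729/196 (q = (-2 + 1/14)² = (-27/14)² = 729/196 ≈ 3.7194)
q*C + 1/(192 + K(-3)) = (729/196)*(-442) + 1/(192 + (1 + (⅐)*(-3))) = -161109/98 + 1/(192 + (1 - 3/7)) = -161109/98 + 1/(192 + 4/7) = -161109/98 + 1/(1348/7) = -161109/98 + 7/1348 = -108587123/66052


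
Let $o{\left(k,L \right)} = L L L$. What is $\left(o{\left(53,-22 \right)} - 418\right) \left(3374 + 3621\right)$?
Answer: $-77406670$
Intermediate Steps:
$o{\left(k,L \right)} = L^{3}$ ($o{\left(k,L \right)} = L^{2} L = L^{3}$)
$\left(o{\left(53,-22 \right)} - 418\right) \left(3374 + 3621\right) = \left(\left(-22\right)^{3} - 418\right) \left(3374 + 3621\right) = \left(-10648 - 418\right) 6995 = \left(-11066\right) 6995 = -77406670$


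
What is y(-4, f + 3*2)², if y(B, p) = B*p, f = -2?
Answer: 256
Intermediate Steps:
y(-4, f + 3*2)² = (-4*(-2 + 3*2))² = (-4*(-2 + 6))² = (-4*4)² = (-16)² = 256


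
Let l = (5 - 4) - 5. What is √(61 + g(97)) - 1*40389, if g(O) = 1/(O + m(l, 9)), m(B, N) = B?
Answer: -40389 + √527682/93 ≈ -40381.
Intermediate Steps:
l = -4 (l = 1 - 5 = -4)
g(O) = 1/(-4 + O) (g(O) = 1/(O - 4) = 1/(-4 + O))
√(61 + g(97)) - 1*40389 = √(61 + 1/(-4 + 97)) - 1*40389 = √(61 + 1/93) - 40389 = √(5674/93) - 40389 = √527682/93 - 40389 = -40389 + √527682/93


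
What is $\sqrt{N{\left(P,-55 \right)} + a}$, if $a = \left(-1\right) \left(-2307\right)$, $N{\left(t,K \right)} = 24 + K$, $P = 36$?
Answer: $2 \sqrt{569} \approx 47.707$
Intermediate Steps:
$a = 2307$
$\sqrt{N{\left(P,-55 \right)} + a} = \sqrt{\left(24 - 55\right) + 2307} = \sqrt{-31 + 2307} = \sqrt{2276} = 2 \sqrt{569}$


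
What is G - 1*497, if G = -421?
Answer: -918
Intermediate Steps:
G - 1*497 = -421 - 1*497 = -421 - 497 = -918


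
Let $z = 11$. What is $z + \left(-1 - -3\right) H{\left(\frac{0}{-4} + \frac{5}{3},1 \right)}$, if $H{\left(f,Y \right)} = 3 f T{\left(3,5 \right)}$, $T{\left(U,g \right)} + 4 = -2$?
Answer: $-49$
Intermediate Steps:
$T{\left(U,g \right)} = -6$ ($T{\left(U,g \right)} = -4 - 2 = -6$)
$H{\left(f,Y \right)} = - 18 f$ ($H{\left(f,Y \right)} = 3 f \left(-6\right) = - 18 f$)
$z + \left(-1 - -3\right) H{\left(\frac{0}{-4} + \frac{5}{3},1 \right)} = 11 + \left(-1 - -3\right) \left(- 18 \left(\frac{0}{-4} + \frac{5}{3}\right)\right) = 11 + \left(-1 + 3\right) \left(- 18 \left(0 \left(- \frac{1}{4}\right) + 5 \cdot \frac{1}{3}\right)\right) = 11 + 2 \left(- 18 \left(0 + \frac{5}{3}\right)\right) = 11 + 2 \left(\left(-18\right) \frac{5}{3}\right) = 11 + 2 \left(-30\right) = 11 - 60 = -49$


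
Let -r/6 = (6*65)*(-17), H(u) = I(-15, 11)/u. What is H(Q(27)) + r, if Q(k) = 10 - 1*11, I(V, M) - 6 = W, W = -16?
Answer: 39790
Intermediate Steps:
I(V, M) = -10 (I(V, M) = 6 - 16 = -10)
Q(k) = -1 (Q(k) = 10 - 11 = -1)
H(u) = -10/u
r = 39780 (r = -6*6*65*(-17) = -2340*(-17) = -6*(-6630) = 39780)
H(Q(27)) + r = -10/(-1) + 39780 = -10*(-1) + 39780 = 10 + 39780 = 39790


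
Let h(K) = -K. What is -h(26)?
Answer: 26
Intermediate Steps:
-h(26) = -(-1)*26 = -1*(-26) = 26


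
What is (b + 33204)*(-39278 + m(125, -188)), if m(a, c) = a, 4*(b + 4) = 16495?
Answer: -5845347135/4 ≈ -1.4613e+9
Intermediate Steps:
b = 16479/4 (b = -4 + (¼)*16495 = -4 + 16495/4 = 16479/4 ≈ 4119.8)
(b + 33204)*(-39278 + m(125, -188)) = (16479/4 + 33204)*(-39278 + 125) = (149295/4)*(-39153) = -5845347135/4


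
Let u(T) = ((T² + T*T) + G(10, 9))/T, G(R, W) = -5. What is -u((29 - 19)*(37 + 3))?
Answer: -63999/80 ≈ -799.99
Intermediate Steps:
u(T) = (-5 + 2*T²)/T (u(T) = ((T² + T*T) - 5)/T = ((T² + T²) - 5)/T = (2*T² - 5)/T = (-5 + 2*T²)/T)
-u((29 - 19)*(37 + 3)) = -(-5*1/((29 - 19)*(37 + 3)) + 2*((29 - 19)*(37 + 3))) = -(-5/(10*40) + 2*(10*40)) = -(-5/400 + 2*400) = -(-5*1/400 + 800) = -(-1/80 + 800) = -1*63999/80 = -63999/80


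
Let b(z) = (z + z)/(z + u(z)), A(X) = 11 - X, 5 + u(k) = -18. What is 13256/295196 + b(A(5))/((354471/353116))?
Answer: -97581701670/148237763531 ≈ -0.65828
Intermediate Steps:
u(k) = -23 (u(k) = -5 - 18 = -23)
b(z) = 2*z/(-23 + z) (b(z) = (z + z)/(z - 23) = (2*z)/(-23 + z) = 2*z/(-23 + z))
13256/295196 + b(A(5))/((354471/353116)) = 13256/295196 + (2*(11 - 1*5)/(-23 + (11 - 1*5)))/((354471/353116)) = 13256*(1/295196) + (2*(11 - 5)/(-23 + (11 - 5)))/((354471*(1/353116))) = 3314/73799 + (2*6/(-23 + 6))/(354471/353116) = 3314/73799 + (2*6/(-17))*(353116/354471) = 3314/73799 + (2*6*(-1/17))*(353116/354471) = 3314/73799 - 12/17*353116/354471 = 3314/73799 - 1412464/2008669 = -97581701670/148237763531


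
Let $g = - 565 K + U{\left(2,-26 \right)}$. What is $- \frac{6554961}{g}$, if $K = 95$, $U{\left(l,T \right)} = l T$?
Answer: $\frac{2184987}{17909} \approx 122.01$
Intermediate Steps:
$U{\left(l,T \right)} = T l$
$g = -53727$ ($g = \left(-565\right) 95 - 52 = -53675 - 52 = -53727$)
$- \frac{6554961}{g} = - \frac{6554961}{-53727} = \left(-6554961\right) \left(- \frac{1}{53727}\right) = \frac{2184987}{17909}$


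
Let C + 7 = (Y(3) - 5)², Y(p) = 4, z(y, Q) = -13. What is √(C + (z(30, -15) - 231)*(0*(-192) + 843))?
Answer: I*√205698 ≈ 453.54*I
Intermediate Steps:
C = -6 (C = -7 + (4 - 5)² = -7 + (-1)² = -7 + 1 = -6)
√(C + (z(30, -15) - 231)*(0*(-192) + 843)) = √(-6 + (-13 - 231)*(0*(-192) + 843)) = √(-6 - 244*(0 + 843)) = √(-6 - 244*843) = √(-6 - 205692) = √(-205698) = I*√205698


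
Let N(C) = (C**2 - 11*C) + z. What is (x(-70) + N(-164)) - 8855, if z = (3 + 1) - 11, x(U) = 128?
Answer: 19966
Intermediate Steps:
z = -7 (z = 4 - 11 = -7)
N(C) = -7 + C**2 - 11*C (N(C) = (C**2 - 11*C) - 7 = -7 + C**2 - 11*C)
(x(-70) + N(-164)) - 8855 = (128 + (-7 + (-164)**2 - 11*(-164))) - 8855 = (128 + (-7 + 26896 + 1804)) - 8855 = (128 + 28693) - 8855 = 28821 - 8855 = 19966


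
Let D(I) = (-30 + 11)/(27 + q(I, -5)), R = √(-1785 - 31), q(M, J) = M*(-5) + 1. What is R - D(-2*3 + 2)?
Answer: 19/48 + 2*I*√454 ≈ 0.39583 + 42.615*I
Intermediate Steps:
q(M, J) = 1 - 5*M (q(M, J) = -5*M + 1 = 1 - 5*M)
R = 2*I*√454 (R = √(-1816) = 2*I*√454 ≈ 42.615*I)
D(I) = -19/(28 - 5*I) (D(I) = (-30 + 11)/(27 + (1 - 5*I)) = -19/(28 - 5*I))
R - D(-2*3 + 2) = 2*I*√454 - 19/(-28 + 5*(-2*3 + 2)) = 2*I*√454 - 19/(-28 + 5*(-6 + 2)) = 2*I*√454 - 19/(-28 + 5*(-4)) = 2*I*√454 - 19/(-28 - 20) = 2*I*√454 - 19/(-48) = 2*I*√454 - 19*(-1)/48 = 2*I*√454 - 1*(-19/48) = 2*I*√454 + 19/48 = 19/48 + 2*I*√454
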